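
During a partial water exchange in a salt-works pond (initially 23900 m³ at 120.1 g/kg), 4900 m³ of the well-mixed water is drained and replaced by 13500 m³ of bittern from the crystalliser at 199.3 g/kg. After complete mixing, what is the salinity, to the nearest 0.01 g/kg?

153.00 g/kg

Remaining after removal: 19,000 m³ at 120.1 g/kg (salt = 2,281,900)
After addition: salt = 2,281,900 + 13,500×199.3 = 4,972,450; volume = 32,500 m³
S = 4,972,450 / 32,500 = 152.9985 g/kg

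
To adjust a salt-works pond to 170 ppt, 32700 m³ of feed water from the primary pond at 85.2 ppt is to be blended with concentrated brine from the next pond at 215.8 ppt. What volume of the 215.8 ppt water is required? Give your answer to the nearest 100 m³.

Salt balance: 32,700×85.2 + V×215.8 = (32,700+V)×170
2,786,040 + 215.8V = 5,559,000 + 170V
2,772,960 = 45.8V
V = 60,544.98 m³

60500 m³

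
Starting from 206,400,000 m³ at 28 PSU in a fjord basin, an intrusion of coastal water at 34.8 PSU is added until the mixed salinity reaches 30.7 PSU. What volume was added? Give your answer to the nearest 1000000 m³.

136000000 m³

Salt balance: 206,400,000×28 + V×34.8 = (206,400,000+V)×30.7
5,779,200,000 + 34.8V = 6,336,480,000 + 30.7V
557,280,000 = 4.1V
V = 135,921,951.22 m³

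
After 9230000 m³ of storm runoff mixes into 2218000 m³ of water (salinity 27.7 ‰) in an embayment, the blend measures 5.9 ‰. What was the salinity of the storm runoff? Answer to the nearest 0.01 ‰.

0.66 ‰

Salt balance: 2,218,000×27.7 + 9,230,000×S = 11,448,000×5.9
61,438,600 + 9,230,000·S = 67,543,200
S = (67,543,200 − 61,438,600) / 9,230,000 = 0.6614 ‰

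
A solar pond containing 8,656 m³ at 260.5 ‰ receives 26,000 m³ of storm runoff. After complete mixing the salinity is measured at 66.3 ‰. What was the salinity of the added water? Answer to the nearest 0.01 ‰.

Salt balance: 8,656×260.5 + 26,000×S = 34,656×66.3
2,254,888 + 26,000·S = 2,297,692.8
S = (2,297,692.8 − 2,254,888) / 26,000 = 1.6463 ‰

1.65 ‰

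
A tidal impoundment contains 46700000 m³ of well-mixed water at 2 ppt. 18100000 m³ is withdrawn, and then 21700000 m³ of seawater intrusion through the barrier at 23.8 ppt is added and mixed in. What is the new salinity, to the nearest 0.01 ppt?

11.40 ppt

Remaining after removal: 28,600,000 m³ at 2 ppt (salt = 57,200,000)
After addition: salt = 57,200,000 + 21,700,000×23.8 = 573,660,000; volume = 50,300,000 m³
S = 573,660,000 / 50,300,000 = 11.4048 ppt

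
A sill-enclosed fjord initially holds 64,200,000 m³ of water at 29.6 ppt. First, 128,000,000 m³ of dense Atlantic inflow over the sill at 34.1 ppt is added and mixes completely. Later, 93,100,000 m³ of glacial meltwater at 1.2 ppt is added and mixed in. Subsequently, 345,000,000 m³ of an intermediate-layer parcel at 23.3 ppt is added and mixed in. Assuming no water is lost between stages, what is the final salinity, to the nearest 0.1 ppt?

Weighted by volume,
Initial salt = 64,200,000×29.6 = 1,900,320,000
After stage 1: salt = 1,900,320,000 + 128,000,000×34.1 = 6,265,120,000; volume = 192,200,000 m³; S = 32.597 ppt
After stage 2: salt = 6,265,120,000 + 93,100,000×1.2 = 6,376,840,000; volume = 285,300,000 m³; S = 22.351 ppt
After stage 3: salt = 6,376,840,000 + 345,000,000×23.3 = 14,415,340,000; volume = 630,300,000 m³
S = 14,415,340,000 / 630,300,000 = 22.8706 ppt

22.9 ppt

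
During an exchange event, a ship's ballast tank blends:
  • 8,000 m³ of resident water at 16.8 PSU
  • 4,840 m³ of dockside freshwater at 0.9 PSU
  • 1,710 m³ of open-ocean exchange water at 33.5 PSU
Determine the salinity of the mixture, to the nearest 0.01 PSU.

Weighted by volume,
salt = 8,000×16.8 + 4,840×0.9 + 1,710×33.5 = 134,400 + 4,356 + 57,285 = 196,041
volume = 8,000 + 4,840 + 1,710 = 14,550 m³
S = 196,041 / 14,550 = 13.4736 PSU

13.47 PSU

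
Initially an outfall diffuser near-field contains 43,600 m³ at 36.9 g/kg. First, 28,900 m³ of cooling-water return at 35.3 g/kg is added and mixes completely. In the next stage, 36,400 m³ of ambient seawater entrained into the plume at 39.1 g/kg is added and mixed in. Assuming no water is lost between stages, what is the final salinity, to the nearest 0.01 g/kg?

By conservation of dissolved salt,
Initial salt = 43,600×36.9 = 1,608,840
After stage 1: salt = 1,608,840 + 28,900×35.3 = 2,629,010; volume = 72,500 m³; S = 36.262 g/kg
After stage 2: salt = 2,629,010 + 36,400×39.1 = 4,052,250; volume = 108,900 m³
S = 4,052,250 / 108,900 = 37.2107 g/kg

37.21 g/kg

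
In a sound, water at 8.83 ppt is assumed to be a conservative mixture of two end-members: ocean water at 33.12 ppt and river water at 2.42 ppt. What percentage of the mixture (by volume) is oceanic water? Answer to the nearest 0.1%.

20.9%

Let g be the oceanic fraction. Salt balance per unit volume:
g×33.12 + (1−g)×2.42 = 8.83
g = (8.83 − 2.42) / (33.12 − 2.42) = 6.41/30.7 = 0.2088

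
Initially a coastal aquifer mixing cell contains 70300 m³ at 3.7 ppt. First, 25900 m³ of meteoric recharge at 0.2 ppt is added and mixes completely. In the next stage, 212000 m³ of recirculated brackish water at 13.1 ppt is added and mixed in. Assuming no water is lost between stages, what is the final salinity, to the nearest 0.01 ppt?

Mass of salt is conserved:
Initial salt = 70,300×3.7 = 260,110
After stage 1: salt = 260,110 + 25,900×0.2 = 265,290; volume = 96,200 m³; S = 2.758 ppt
After stage 2: salt = 265,290 + 212,000×13.1 = 3,042,490; volume = 308,200 m³
S = 3,042,490 / 308,200 = 9.8718 ppt

9.87 ppt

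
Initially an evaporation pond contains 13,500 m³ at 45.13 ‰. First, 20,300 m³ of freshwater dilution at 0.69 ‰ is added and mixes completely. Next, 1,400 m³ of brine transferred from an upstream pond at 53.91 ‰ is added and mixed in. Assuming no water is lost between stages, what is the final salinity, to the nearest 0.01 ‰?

Conserving salt mass:
Initial salt = 13,500×45.13 = 609,255
After stage 1: salt = 609,255 + 20,300×0.69 = 623,262; volume = 33,800 m³; S = 18.44 ‰
After stage 2: salt = 623,262 + 1,400×53.91 = 698,736; volume = 35,200 m³
S = 698,736 / 35,200 = 19.8505 ‰

19.85 ‰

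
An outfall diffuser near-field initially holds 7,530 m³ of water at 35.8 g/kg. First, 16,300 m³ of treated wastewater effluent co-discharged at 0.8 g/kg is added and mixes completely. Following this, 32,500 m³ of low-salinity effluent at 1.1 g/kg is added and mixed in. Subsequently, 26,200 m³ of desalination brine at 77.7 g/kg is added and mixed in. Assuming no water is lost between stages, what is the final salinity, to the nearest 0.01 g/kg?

28.52 g/kg

Mass of salt is conserved:
Initial salt = 7,530×35.8 = 269,574
After stage 1: salt = 269,574 + 16,300×0.8 = 282,614; volume = 23,830 m³; S = 11.86 g/kg
After stage 2: salt = 282,614 + 32,500×1.1 = 318,364; volume = 56,330 m³; S = 5.652 g/kg
After stage 3: salt = 318,364 + 26,200×77.7 = 2,354,104; volume = 82,530 m³
S = 2,354,104 / 82,530 = 28.5242 g/kg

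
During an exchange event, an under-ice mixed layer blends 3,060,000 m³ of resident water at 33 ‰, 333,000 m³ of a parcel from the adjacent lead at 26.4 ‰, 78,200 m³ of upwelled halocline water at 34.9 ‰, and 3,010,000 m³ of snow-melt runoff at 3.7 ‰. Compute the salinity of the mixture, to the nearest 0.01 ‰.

19.08 ‰

Salt balance:
salt = 3,060,000×33 + 333,000×26.4 + 78,200×34.9 + 3,010,000×3.7 = 100,980,000 + 8,791,200 + 2,729,180 + 11,137,000 = 123,637,380
volume = 3,060,000 + 333,000 + 78,200 + 3,010,000 = 6,481,200 m³
S = 123,637,380 / 6,481,200 = 19.0763 ‰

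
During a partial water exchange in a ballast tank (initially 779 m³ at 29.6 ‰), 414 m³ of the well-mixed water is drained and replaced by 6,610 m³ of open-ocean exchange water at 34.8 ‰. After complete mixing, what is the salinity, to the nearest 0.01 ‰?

34.53 ‰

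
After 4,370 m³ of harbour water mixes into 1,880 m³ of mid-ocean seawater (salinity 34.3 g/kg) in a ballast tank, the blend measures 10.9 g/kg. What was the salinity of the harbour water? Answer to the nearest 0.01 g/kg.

Salt balance: 1,880×34.3 + 4,370×S = 6,250×10.9
64,484 + 4,370·S = 68,125
S = (68,125 − 64,484) / 4,370 = 0.8332 g/kg

0.83 g/kg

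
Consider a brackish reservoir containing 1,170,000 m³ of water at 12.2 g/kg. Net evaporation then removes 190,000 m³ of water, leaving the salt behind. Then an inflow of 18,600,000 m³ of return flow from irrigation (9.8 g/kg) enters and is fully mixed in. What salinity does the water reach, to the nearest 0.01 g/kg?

10.04 g/kg

After evaporation: salt = 1,170,000×12.2 = 14,274,000; volume = 1,170,000 − 190,000 = 980,000 m³
After mixing: salt = 14,274,000 + 18,600,000×9.8 = 196,554,000; volume = 980,000 + 18,600,000 = 19,580,000 m³
S = 196,554,000 / 19,580,000 = 10.0385 g/kg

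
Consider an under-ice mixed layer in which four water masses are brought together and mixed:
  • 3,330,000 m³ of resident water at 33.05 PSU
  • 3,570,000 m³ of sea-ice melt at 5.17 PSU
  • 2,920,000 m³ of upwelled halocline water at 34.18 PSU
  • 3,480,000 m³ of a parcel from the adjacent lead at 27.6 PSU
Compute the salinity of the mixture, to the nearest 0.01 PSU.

24.39 PSU

Salt balance:
salt = 3,330,000×33.05 + 3,570,000×5.17 + 2,920,000×34.18 + 3,480,000×27.6 = 110,056,500 + 18,456,900 + 99,805,600 + 96,048,000 = 324,367,000
volume = 3,330,000 + 3,570,000 + 2,920,000 + 3,480,000 = 13,300,000 m³
S = 324,367,000 / 13,300,000 = 24.3885 PSU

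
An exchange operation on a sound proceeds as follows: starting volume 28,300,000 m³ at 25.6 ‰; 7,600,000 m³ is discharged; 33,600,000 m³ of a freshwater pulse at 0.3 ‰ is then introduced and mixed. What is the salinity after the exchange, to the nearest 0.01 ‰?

Remaining after removal: 20,700,000 m³ at 25.6 ‰ (salt = 529,920,000)
After addition: salt = 529,920,000 + 33,600,000×0.3 = 540,000,000; volume = 54,300,000 m³
S = 540,000,000 / 54,300,000 = 9.9448 ‰

9.94 ‰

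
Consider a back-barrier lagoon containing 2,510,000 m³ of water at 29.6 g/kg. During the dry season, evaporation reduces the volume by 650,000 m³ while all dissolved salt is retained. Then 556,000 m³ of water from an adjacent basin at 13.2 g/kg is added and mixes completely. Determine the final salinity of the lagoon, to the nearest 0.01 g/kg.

33.79 g/kg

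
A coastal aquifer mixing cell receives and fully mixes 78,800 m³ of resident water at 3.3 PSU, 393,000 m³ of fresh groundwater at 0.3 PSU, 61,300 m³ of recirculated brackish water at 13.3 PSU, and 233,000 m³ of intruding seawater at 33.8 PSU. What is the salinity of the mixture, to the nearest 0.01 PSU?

11.84 PSU

Total salt / total volume:
salt = 78,800×3.3 + 393,000×0.3 + 61,300×13.3 + 233,000×33.8 = 260,040 + 117,900 + 815,290 + 7,875,400 = 9,068,630
volume = 78,800 + 393,000 + 61,300 + 233,000 = 766,100 m³
S = 9,068,630 / 766,100 = 11.8374 PSU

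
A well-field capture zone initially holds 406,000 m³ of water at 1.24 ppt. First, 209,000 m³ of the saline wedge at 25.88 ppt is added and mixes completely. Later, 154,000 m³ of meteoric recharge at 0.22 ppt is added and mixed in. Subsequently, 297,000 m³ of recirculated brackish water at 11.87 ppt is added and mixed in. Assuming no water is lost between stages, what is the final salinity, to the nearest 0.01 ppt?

8.89 ppt

Salt balance:
Initial salt = 406,000×1.24 = 503,440
After stage 1: salt = 503,440 + 209,000×25.88 = 5,912,360; volume = 615,000 m³; S = 9.614 ppt
After stage 2: salt = 5,912,360 + 154,000×0.22 = 5,946,240; volume = 769,000 m³; S = 7.732 ppt
After stage 3: salt = 5,946,240 + 297,000×11.87 = 9,471,630; volume = 1,066,000 m³
S = 9,471,630 / 1,066,000 = 8.8852 ppt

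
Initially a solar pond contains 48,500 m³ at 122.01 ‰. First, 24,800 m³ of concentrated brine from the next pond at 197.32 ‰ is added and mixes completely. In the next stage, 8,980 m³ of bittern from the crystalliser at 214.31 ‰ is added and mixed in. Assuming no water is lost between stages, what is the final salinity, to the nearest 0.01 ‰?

Weighted by volume,
Initial salt = 48,500×122.01 = 5,917,485
After stage 1: salt = 5,917,485 + 24,800×197.32 = 10,811,021; volume = 73,300 m³; S = 147.49 ‰
After stage 2: salt = 10,811,021 + 8,980×214.31 = 12,735,524.8; volume = 82,280 m³
S = 12,735,524.8 / 82,280 = 154.7828 ‰

154.78 ‰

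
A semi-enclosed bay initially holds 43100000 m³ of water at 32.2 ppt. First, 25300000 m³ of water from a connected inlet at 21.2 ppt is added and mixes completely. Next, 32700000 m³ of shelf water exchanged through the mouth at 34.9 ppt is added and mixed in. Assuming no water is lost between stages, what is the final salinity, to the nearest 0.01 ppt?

Mass of salt is conserved:
Initial salt = 43,100,000×32.2 = 1,387,820,000
After stage 1: salt = 1,387,820,000 + 25,300,000×21.2 = 1,924,180,000; volume = 68,400,000 m³; S = 28.131 ppt
After stage 2: salt = 1,924,180,000 + 32,700,000×34.9 = 3,065,410,000; volume = 101,100,000 m³
S = 3,065,410,000 / 101,100,000 = 30.3206 ppt

30.32 ppt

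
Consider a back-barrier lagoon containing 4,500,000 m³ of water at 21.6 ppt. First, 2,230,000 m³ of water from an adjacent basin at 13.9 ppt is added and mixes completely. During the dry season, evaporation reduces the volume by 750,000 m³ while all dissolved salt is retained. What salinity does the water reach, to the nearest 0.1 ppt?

21.4 ppt

After mixing: salt = 4,500,000×21.6 + 2,230,000×13.9 = 128,197,000; volume = 6,730,000 m³
After evaporation: salt unchanged = 128,197,000; volume = 6,730,000 − 750,000 = 5,980,000 m³
S = 128,197,000 / 5,980,000 = 21.4376 ppt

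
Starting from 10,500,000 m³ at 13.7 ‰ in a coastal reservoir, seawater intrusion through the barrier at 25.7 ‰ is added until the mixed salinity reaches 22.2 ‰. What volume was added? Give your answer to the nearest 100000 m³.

25500000 m³

Salt balance: 10,500,000×13.7 + V×25.7 = (10,500,000+V)×22.2
143,850,000 + 25.7V = 233,100,000 + 22.2V
89,250,000 = 3.5V
V = 25,500,000 m³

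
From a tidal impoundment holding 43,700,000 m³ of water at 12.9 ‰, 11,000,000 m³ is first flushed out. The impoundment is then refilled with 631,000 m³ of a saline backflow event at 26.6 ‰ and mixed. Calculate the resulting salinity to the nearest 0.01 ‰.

Remaining after removal: 32,700,000 m³ at 12.9 ‰ (salt = 421,830,000)
After addition: salt = 421,830,000 + 631,000×26.6 = 438,614,600; volume = 33,331,000 m³
S = 438,614,600 / 33,331,000 = 13.1594 ‰

13.16 ‰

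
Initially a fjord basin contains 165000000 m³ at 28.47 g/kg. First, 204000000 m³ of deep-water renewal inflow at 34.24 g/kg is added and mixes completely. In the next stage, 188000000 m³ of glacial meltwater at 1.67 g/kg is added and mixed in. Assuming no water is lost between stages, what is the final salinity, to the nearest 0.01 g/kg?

21.54 g/kg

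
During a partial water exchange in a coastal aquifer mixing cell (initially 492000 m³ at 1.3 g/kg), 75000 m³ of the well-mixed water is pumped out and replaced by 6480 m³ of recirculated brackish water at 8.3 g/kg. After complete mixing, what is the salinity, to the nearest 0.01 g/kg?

1.41 g/kg

Remaining after removal: 417,000 m³ at 1.3 g/kg (salt = 542,100)
After addition: salt = 542,100 + 6,480×8.3 = 595,884; volume = 423,480 m³
S = 595,884 / 423,480 = 1.4071 g/kg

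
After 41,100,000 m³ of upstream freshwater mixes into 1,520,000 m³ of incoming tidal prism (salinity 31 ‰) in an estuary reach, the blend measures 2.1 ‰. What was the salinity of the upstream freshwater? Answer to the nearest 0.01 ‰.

Salt balance: 1,520,000×31 + 41,100,000×S = 42,620,000×2.1
47,120,000 + 41,100,000·S = 89,502,000
S = (89,502,000 − 47,120,000) / 41,100,000 = 1.0312 ‰

1.03 ‰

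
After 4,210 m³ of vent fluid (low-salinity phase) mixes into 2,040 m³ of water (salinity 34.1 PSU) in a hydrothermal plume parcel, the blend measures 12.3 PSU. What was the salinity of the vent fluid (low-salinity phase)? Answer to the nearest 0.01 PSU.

1.74 PSU

Salt balance: 2,040×34.1 + 4,210×S = 6,250×12.3
69,564 + 4,210·S = 76,875
S = (76,875 − 69,564) / 4,210 = 1.7366 PSU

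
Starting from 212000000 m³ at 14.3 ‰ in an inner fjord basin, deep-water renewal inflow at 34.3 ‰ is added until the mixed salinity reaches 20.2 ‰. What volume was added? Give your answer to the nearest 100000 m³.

88700000 m³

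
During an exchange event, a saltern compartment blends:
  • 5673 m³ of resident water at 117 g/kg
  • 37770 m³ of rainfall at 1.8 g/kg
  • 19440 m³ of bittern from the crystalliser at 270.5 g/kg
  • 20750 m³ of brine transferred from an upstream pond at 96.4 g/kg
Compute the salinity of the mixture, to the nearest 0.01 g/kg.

By conservation of dissolved salt,
salt = 5,673×117 + 37,770×1.8 + 19,440×270.5 + 20,750×96.4 = 663,741 + 67,986 + 5,258,520 + 2,000,300 = 7,990,547
volume = 5,673 + 37,770 + 19,440 + 20,750 = 83,633 m³
S = 7,990,547 / 83,633 = 95.543 g/kg

95.54 g/kg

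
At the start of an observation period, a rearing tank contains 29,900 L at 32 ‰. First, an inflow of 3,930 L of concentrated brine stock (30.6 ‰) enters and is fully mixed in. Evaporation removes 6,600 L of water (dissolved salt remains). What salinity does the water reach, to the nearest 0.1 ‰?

39.6 ‰

After mixing: salt = 29,900×32 + 3,930×30.6 = 1,077,058; volume = 33,830 L
After evaporation: salt unchanged = 1,077,058; volume = 33,830 − 6,600 = 27,230 L
S = 1,077,058 / 27,230 = 39.5541 ‰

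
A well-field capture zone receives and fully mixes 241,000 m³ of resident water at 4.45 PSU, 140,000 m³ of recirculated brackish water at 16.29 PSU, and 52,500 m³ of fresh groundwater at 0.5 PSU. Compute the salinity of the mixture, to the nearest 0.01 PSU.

7.80 PSU

Salt balance:
salt = 241,000×4.45 + 140,000×16.29 + 52,500×0.5 = 1,072,450 + 2,280,600 + 26,250 = 3,379,300
volume = 241,000 + 140,000 + 52,500 = 433,500 m³
S = 3,379,300 / 433,500 = 7.7954 PSU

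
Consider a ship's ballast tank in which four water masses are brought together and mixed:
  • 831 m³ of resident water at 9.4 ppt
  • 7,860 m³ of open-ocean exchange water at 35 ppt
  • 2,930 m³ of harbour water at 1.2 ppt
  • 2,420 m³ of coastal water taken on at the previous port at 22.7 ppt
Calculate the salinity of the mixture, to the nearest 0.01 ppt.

24.31 ppt

Total salt / total volume:
salt = 831×9.4 + 7,860×35 + 2,930×1.2 + 2,420×22.7 = 7,811.4 + 275,100 + 3,516 + 54,934 = 341,361.4
volume = 831 + 7,860 + 2,930 + 2,420 = 14,041 m³
S = 341,361.4 / 14,041 = 24.3118 ppt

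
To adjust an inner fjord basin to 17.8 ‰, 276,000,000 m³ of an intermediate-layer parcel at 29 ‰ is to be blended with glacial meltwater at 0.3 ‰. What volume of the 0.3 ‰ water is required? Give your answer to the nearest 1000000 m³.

177000000 m³

Salt balance: 276,000,000×29 + V×0.3 = (276,000,000+V)×17.8
8,004,000,000 + 0.3V = 4,912,800,000 + 17.8V
3,091,200,000 = 17.5V
V = 176,640,000 m³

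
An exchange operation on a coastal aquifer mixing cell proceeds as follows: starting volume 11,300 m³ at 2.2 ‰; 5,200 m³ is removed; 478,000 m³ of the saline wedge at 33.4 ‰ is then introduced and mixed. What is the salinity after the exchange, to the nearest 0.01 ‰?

Remaining after removal: 6,100 m³ at 2.2 ‰ (salt = 13,420)
After addition: salt = 13,420 + 478,000×33.4 = 15,978,620; volume = 484,100 m³
S = 15,978,620 / 484,100 = 33.0069 ‰

33.01 ‰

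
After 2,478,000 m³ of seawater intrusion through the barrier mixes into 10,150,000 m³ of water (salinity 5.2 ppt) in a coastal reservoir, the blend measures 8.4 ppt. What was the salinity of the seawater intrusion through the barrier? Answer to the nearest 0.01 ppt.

Salt balance: 10,150,000×5.2 + 2,478,000×S = 12,628,000×8.4
52,780,000 + 2,478,000·S = 106,075,200
S = (106,075,200 − 52,780,000) / 2,478,000 = 21.5073 ppt

21.51 ppt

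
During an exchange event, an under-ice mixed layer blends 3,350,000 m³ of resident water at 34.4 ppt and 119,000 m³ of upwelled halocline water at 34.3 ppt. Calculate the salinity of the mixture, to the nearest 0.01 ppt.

Conserving salt mass:
salt = 3,350,000×34.4 + 119,000×34.3 = 115,240,000 + 4,081,700 = 119,321,700
volume = 3,350,000 + 119,000 = 3,469,000 m³
S = 119,321,700 / 3,469,000 = 34.3966 ppt

34.40 ppt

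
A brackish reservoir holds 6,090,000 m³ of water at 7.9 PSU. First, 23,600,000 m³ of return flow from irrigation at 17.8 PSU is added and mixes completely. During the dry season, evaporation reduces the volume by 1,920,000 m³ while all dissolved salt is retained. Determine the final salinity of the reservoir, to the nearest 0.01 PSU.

16.86 PSU

After mixing: salt = 6,090,000×7.9 + 23,600,000×17.8 = 468,191,000; volume = 29,690,000 m³
After evaporation: salt unchanged = 468,191,000; volume = 29,690,000 − 1,920,000 = 27,770,000 m³
S = 468,191,000 / 27,770,000 = 16.8596 PSU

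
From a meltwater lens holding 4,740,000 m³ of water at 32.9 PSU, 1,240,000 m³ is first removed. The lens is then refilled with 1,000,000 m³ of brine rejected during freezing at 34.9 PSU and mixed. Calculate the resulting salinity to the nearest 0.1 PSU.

Remaining after removal: 3,500,000 m³ at 32.9 PSU (salt = 115,150,000)
After addition: salt = 115,150,000 + 1,000,000×34.9 = 150,050,000; volume = 4,500,000 m³
S = 150,050,000 / 4,500,000 = 33.3444 PSU

33.3 PSU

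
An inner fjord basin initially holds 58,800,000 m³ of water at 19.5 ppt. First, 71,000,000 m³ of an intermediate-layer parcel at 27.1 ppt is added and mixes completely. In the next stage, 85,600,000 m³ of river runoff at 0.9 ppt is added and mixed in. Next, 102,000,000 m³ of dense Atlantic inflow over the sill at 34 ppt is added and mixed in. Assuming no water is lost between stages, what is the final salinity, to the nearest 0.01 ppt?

20.84 ppt

Conserving salt mass:
Initial salt = 58,800,000×19.5 = 1,146,600,000
After stage 1: salt = 1,146,600,000 + 71,000,000×27.1 = 3,070,700,000; volume = 129,800,000 m³; S = 23.657 ppt
After stage 2: salt = 3,070,700,000 + 85,600,000×0.9 = 3,147,740,000; volume = 215,400,000 m³; S = 14.613 ppt
After stage 3: salt = 3,147,740,000 + 102,000,000×34 = 6,615,740,000; volume = 317,400,000 m³
S = 6,615,740,000 / 317,400,000 = 20.8435 ppt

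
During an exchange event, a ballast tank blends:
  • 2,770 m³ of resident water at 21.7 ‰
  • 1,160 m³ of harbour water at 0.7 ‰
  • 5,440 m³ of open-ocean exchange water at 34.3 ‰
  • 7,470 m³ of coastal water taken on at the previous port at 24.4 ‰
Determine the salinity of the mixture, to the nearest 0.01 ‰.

Weighted by volume,
salt = 2,770×21.7 + 1,160×0.7 + 5,440×34.3 + 7,470×24.4 = 60,109 + 812 + 186,592 + 182,268 = 429,781
volume = 2,770 + 1,160 + 5,440 + 7,470 = 16,840 m³
S = 429,781 / 16,840 = 25.5214 ‰

25.52 ‰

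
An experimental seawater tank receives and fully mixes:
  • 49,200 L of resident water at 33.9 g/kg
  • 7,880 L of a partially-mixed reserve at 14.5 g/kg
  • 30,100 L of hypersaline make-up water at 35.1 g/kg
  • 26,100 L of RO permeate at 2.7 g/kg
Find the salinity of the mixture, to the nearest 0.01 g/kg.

By conservation of dissolved salt,
salt = 49,200×33.9 + 7,880×14.5 + 30,100×35.1 + 26,100×2.7 = 1,667,880 + 114,260 + 1,056,510 + 70,470 = 2,909,120
volume = 49,200 + 7,880 + 30,100 + 26,100 = 113,280 L
S = 2,909,120 / 113,280 = 25.6808 g/kg

25.68 g/kg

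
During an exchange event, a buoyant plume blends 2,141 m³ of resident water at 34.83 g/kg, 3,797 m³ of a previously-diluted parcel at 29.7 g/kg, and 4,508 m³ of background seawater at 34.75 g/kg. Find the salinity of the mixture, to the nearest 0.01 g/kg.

Salt balance:
salt = 2,141×34.83 + 3,797×29.7 + 4,508×34.75 = 74,571.03 + 112,770.9 + 156,653 = 343,994.93
volume = 2,141 + 3,797 + 4,508 = 10,446 m³
S = 343,994.93 / 10,446 = 32.9308 g/kg

32.93 g/kg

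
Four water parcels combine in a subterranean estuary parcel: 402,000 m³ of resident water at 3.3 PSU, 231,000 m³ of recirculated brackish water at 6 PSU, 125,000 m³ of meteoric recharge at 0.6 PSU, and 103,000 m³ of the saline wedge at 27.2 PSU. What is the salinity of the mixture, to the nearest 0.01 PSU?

Salt balance:
salt = 402,000×3.3 + 231,000×6 + 125,000×0.6 + 103,000×27.2 = 1,326,600 + 1,386,000 + 75,000 + 2,801,600 = 5,589,200
volume = 402,000 + 231,000 + 125,000 + 103,000 = 861,000 m³
S = 5,589,200 / 861,000 = 6.4915 PSU

6.49 PSU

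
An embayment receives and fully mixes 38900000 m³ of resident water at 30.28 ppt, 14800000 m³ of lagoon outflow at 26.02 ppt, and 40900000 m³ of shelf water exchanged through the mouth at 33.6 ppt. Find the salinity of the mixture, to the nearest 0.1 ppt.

31.0 ppt

By conservation of dissolved salt,
salt = 38,900,000×30.28 + 14,800,000×26.02 + 40,900,000×33.6 = 1,177,892,000 + 385,096,000 + 1,374,240,000 = 2,937,228,000
volume = 38,900,000 + 14,800,000 + 40,900,000 = 94,600,000 m³
S = 2,937,228,000 / 94,600,000 = 31.049 ppt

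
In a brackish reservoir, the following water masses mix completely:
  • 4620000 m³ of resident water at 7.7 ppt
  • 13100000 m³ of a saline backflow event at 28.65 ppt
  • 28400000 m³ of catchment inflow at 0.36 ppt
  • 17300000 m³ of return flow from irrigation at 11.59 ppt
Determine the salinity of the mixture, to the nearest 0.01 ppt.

9.80 ppt

Total salt / total volume:
salt = 4,620,000×7.7 + 13,100,000×28.65 + 28,400,000×0.36 + 17,300,000×11.59 = 35,574,000 + 375,315,000 + 10,224,000 + 200,507,000 = 621,620,000
volume = 4,620,000 + 13,100,000 + 28,400,000 + 17,300,000 = 63,420,000 m³
S = 621,620,000 / 63,420,000 = 9.8016 ppt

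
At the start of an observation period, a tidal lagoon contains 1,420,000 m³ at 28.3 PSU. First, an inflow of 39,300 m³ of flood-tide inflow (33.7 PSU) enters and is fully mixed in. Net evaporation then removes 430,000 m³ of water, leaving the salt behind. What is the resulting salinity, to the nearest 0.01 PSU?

40.33 PSU

After mixing: salt = 1,420,000×28.3 + 39,300×33.7 = 41,510,410; volume = 1,459,300 m³
After evaporation: salt unchanged = 41,510,410; volume = 1,459,300 − 430,000 = 1,029,300 m³
S = 41,510,410 / 1,029,300 = 40.3288 PSU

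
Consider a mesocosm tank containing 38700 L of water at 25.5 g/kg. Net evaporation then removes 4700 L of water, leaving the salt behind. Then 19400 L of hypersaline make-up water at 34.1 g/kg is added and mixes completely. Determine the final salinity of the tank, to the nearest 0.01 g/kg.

30.87 g/kg

After evaporation: salt = 38,700×25.5 = 986,850; volume = 38,700 − 4,700 = 34,000 L
After mixing: salt = 986,850 + 19,400×34.1 = 1,648,390; volume = 34,000 + 19,400 = 53,400 L
S = 1,648,390 / 53,400 = 30.8687 g/kg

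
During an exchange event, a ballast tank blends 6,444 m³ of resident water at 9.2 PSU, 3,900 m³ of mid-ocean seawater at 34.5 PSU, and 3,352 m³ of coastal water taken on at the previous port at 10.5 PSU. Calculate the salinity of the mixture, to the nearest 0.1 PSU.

16.7 PSU

Mass of salt is conserved:
salt = 6,444×9.2 + 3,900×34.5 + 3,352×10.5 = 59,284.8 + 134,550 + 35,196 = 229,030.8
volume = 6,444 + 3,900 + 3,352 = 13,696 m³
S = 229,030.8 / 13,696 = 16.722 PSU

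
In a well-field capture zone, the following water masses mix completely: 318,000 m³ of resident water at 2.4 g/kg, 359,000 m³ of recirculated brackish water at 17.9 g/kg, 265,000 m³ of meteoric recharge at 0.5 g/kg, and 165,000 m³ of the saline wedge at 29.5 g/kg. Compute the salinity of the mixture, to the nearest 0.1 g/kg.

Weighted by volume,
salt = 318,000×2.4 + 359,000×17.9 + 265,000×0.5 + 165,000×29.5 = 763,200 + 6,426,100 + 132,500 + 4,867,500 = 12,189,300
volume = 318,000 + 359,000 + 265,000 + 165,000 = 1,107,000 m³
S = 12,189,300 / 1,107,000 = 11.011 g/kg

11.0 g/kg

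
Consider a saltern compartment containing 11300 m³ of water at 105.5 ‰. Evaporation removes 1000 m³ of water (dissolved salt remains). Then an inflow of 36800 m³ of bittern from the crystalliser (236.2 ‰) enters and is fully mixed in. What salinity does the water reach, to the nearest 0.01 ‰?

After evaporation: salt = 11,300×105.5 = 1,192,150; volume = 11,300 − 1,000 = 10,300 m³
After mixing: salt = 1,192,150 + 36,800×236.2 = 9,884,310; volume = 10,300 + 36,800 = 47,100 m³
S = 9,884,310 / 47,100 = 209.858 ‰

209.86 ‰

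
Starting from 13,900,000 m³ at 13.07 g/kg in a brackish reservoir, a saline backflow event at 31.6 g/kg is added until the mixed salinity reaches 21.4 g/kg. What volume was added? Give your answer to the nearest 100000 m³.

Salt balance: 13,900,000×13.07 + V×31.6 = (13,900,000+V)×21.4
181,673,000 + 31.6V = 297,460,000 + 21.4V
115,787,000 = 10.2V
V = 11,351,666.67 m³

11400000 m³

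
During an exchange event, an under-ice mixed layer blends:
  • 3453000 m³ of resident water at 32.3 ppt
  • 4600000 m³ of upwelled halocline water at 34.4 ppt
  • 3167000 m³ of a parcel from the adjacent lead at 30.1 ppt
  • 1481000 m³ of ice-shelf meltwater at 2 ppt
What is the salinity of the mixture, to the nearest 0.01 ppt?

Total salt / total volume:
salt = 3,453,000×32.3 + 4,600,000×34.4 + 3,167,000×30.1 + 1,481,000×2 = 111,531,900 + 158,240,000 + 95,326,700 + 2,962,000 = 368,060,600
volume = 3,453,000 + 4,600,000 + 3,167,000 + 1,481,000 = 12,701,000 m³
S = 368,060,600 / 12,701,000 = 28.9789 ppt

28.98 ppt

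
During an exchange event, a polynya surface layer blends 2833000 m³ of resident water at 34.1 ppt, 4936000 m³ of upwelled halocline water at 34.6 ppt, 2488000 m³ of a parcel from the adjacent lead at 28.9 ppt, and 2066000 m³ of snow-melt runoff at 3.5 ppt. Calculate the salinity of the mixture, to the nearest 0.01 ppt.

28.12 ppt

Conserving salt mass:
salt = 2,833,000×34.1 + 4,936,000×34.6 + 2,488,000×28.9 + 2,066,000×3.5 = 96,605,300 + 170,785,600 + 71,903,200 + 7,231,000 = 346,525,100
volume = 2,833,000 + 4,936,000 + 2,488,000 + 2,066,000 = 12,323,000 m³
S = 346,525,100 / 12,323,000 = 28.1202 ppt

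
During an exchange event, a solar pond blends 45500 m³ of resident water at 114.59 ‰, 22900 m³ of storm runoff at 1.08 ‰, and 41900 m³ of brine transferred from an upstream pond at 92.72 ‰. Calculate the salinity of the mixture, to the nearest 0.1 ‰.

Weighted by volume,
salt = 45,500×114.59 + 22,900×1.08 + 41,900×92.72 = 5,213,845 + 24,732 + 3,884,968 = 9,123,545
volume = 45,500 + 22,900 + 41,900 = 110,300 m³
S = 9,123,545 / 110,300 = 82.716 ‰

82.7 ‰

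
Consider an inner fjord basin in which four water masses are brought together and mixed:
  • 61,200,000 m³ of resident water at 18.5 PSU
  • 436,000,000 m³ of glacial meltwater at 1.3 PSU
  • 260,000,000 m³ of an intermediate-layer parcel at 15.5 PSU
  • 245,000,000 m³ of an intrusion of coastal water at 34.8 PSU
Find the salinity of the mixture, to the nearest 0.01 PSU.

By conservation of dissolved salt,
salt = 61,200,000×18.5 + 436,000,000×1.3 + 260,000,000×15.5 + 245,000,000×34.8 = 1,132,200,000 + 566,800,000 + 4,030,000,000 + 8,526,000,000 = 14,255,000,000
volume = 61,200,000 + 436,000,000 + 260,000,000 + 245,000,000 = 1,002,200,000 m³
S = 14,255,000,000 / 1,002,200,000 = 14.2237 PSU

14.22 PSU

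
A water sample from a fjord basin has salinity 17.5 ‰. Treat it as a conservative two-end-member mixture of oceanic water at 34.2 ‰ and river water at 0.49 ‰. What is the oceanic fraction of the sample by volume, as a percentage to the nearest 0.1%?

Let g be the oceanic fraction. Salt balance per unit volume:
g×34.2 + (1−g)×0.49 = 17.5
g = (17.5 − 0.49) / (34.2 − 0.49) = 17.01/33.71 = 0.5046

50.5%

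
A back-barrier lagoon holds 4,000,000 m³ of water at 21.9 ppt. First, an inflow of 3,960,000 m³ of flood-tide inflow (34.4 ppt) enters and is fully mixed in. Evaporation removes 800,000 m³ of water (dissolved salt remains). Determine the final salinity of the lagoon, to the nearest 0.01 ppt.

31.26 ppt

After mixing: salt = 4,000,000×21.9 + 3,960,000×34.4 = 223,824,000; volume = 7,960,000 m³
After evaporation: salt unchanged = 223,824,000; volume = 7,960,000 − 800,000 = 7,160,000 m³
S = 223,824,000 / 7,160,000 = 31.2603 ppt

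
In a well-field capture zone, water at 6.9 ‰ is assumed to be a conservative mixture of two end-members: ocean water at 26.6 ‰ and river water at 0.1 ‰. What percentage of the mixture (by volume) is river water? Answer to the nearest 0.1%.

Let f be the freshwater fraction. Salt balance per unit volume:
f×0.1 + (1−f)×26.6 = 6.9
f = (26.6 − 6.9) / (26.6 − 0.1) = 19.7/26.5 = 0.7434

74.3%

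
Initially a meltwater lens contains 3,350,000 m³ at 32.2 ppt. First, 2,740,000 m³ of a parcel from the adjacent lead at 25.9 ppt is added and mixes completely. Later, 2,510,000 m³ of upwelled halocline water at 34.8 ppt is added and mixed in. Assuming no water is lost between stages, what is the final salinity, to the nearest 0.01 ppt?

30.95 ppt

Total salt / total volume:
Initial salt = 3,350,000×32.2 = 107,870,000
After stage 1: salt = 107,870,000 + 2,740,000×25.9 = 178,836,000; volume = 6,090,000 m³; S = 29.366 ppt
After stage 2: salt = 178,836,000 + 2,510,000×34.8 = 266,184,000; volume = 8,600,000 m³
S = 266,184,000 / 8,600,000 = 30.9516 ppt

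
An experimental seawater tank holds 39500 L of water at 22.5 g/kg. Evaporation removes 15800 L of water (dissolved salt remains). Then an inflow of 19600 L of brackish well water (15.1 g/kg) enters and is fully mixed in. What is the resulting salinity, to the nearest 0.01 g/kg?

After evaporation: salt = 39,500×22.5 = 888,750; volume = 39,500 − 15,800 = 23,700 L
After mixing: salt = 888,750 + 19,600×15.1 = 1,184,710; volume = 23,700 + 19,600 = 43,300 L
S = 1,184,710 / 43,300 = 27.3605 g/kg

27.36 g/kg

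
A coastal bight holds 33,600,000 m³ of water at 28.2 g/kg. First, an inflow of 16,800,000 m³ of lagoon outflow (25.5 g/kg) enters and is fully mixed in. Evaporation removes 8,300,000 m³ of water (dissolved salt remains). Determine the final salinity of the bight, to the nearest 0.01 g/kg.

After mixing: salt = 33,600,000×28.2 + 16,800,000×25.5 = 1,375,920,000; volume = 50,400,000 m³
After evaporation: salt unchanged = 1,375,920,000; volume = 50,400,000 − 8,300,000 = 42,100,000 m³
S = 1,375,920,000 / 42,100,000 = 32.6822 g/kg

32.68 g/kg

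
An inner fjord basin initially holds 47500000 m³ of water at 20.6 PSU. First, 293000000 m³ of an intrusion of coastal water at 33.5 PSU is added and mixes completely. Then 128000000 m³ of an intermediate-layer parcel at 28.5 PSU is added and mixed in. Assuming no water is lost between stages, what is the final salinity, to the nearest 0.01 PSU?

Mass of salt is conserved:
Initial salt = 47,500,000×20.6 = 978,500,000
After stage 1: salt = 978,500,000 + 293,000,000×33.5 = 10,794,000,000; volume = 340,500,000 m³; S = 31.7 PSU
After stage 2: salt = 10,794,000,000 + 128,000,000×28.5 = 14,442,000,000; volume = 468,500,000 m³
S = 14,442,000,000 / 468,500,000 = 30.826 PSU

30.83 PSU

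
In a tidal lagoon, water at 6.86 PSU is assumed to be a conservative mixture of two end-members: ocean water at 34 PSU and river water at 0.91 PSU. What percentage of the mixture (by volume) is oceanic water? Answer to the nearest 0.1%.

18.0%

Let g be the oceanic fraction. Salt balance per unit volume:
g×34 + (1−g)×0.91 = 6.86
g = (6.86 − 0.91) / (34 − 0.91) = 5.95/33.09 = 0.1798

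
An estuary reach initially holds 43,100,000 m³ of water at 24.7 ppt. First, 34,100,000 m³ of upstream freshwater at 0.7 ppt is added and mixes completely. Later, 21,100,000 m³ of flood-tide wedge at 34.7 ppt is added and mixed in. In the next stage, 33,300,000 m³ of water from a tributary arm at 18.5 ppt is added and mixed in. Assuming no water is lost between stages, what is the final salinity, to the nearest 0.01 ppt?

Salt balance:
Initial salt = 43,100,000×24.7 = 1,064,570,000
After stage 1: salt = 1,064,570,000 + 34,100,000×0.7 = 1,088,440,000; volume = 77,200,000 m³; S = 14.099 ppt
After stage 2: salt = 1,088,440,000 + 21,100,000×34.7 = 1,820,610,000; volume = 98,300,000 m³; S = 18.521 ppt
After stage 3: salt = 1,820,610,000 + 33,300,000×18.5 = 2,436,660,000; volume = 131,600,000 m³
S = 2,436,660,000 / 131,600,000 = 18.5157 ppt

18.52 ppt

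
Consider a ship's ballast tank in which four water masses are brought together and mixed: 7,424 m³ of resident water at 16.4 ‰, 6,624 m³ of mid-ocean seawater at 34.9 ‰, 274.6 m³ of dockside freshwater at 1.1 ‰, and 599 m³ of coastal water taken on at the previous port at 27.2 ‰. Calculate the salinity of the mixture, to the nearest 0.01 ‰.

24.76 ‰

Mass of salt is conserved:
salt = 7,424×16.4 + 6,624×34.9 + 274.6×1.1 + 599×27.2 = 121,753.6 + 231,177.6 + 302.06 + 16,292.8 = 369,526.06
volume = 7,424 + 6,624 + 274.6 + 599 = 14,921.6 m³
S = 369,526.06 / 14,921.6 = 24.7645 ‰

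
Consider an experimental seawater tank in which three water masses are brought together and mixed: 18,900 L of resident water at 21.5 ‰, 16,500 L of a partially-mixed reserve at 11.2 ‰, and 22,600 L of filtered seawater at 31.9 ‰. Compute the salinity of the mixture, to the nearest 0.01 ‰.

By conservation of dissolved salt,
salt = 18,900×21.5 + 16,500×11.2 + 22,600×31.9 = 406,350 + 184,800 + 720,940 = 1,312,090
volume = 18,900 + 16,500 + 22,600 = 58,000 L
S = 1,312,090 / 58,000 = 22.6222 ‰

22.62 ‰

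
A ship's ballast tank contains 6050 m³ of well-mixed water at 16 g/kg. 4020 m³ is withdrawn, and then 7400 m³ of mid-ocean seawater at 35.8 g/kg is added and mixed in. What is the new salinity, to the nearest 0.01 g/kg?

31.54 g/kg

Remaining after removal: 2,030 m³ at 16 g/kg (salt = 32,480)
After addition: salt = 32,480 + 7,400×35.8 = 297,400; volume = 9,430 m³
S = 297,400 / 9,430 = 31.5376 g/kg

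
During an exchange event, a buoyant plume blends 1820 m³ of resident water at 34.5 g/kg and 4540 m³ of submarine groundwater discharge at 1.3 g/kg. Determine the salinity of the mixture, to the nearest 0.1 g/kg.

10.8 g/kg

Mass of salt is conserved:
salt = 1,820×34.5 + 4,540×1.3 = 62,790 + 5,902 = 68,692
volume = 1,820 + 4,540 = 6,360 m³
S = 68,692 / 6,360 = 10.801 g/kg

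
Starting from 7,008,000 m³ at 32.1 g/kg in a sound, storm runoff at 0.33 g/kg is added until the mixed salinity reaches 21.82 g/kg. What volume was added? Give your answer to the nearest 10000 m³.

3350000 m³

Salt balance: 7,008,000×32.1 + V×0.33 = (7,008,000+V)×21.82
224,956,800 + 0.33V = 152,914,560 + 21.82V
72,042,240 = 21.49V
V = 3,352,361.1 m³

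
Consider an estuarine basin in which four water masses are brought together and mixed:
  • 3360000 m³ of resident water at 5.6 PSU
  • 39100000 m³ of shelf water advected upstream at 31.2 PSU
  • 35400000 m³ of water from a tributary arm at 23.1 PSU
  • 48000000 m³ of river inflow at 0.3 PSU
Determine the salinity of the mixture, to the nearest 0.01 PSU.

16.45 PSU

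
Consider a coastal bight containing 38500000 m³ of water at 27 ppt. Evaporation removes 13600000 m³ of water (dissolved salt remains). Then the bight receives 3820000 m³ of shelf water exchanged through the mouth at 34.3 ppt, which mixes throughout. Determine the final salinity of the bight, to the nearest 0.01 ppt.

40.76 ppt

After evaporation: salt = 38,500,000×27 = 1,039,500,000; volume = 38,500,000 − 13,600,000 = 24,900,000 m³
After mixing: salt = 1,039,500,000 + 3,820,000×34.3 = 1,170,526,000; volume = 24,900,000 + 3,820,000 = 28,720,000 m³
S = 1,170,526,000 / 28,720,000 = 40.7565 ppt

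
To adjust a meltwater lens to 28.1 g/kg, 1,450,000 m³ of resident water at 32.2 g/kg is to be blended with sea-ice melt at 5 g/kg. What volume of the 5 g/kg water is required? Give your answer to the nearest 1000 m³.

257000 m³

Salt balance: 1,450,000×32.2 + V×5 = (1,450,000+V)×28.1
46,690,000 + 5V = 40,745,000 + 28.1V
5,945,000 = 23.1V
V = 257,359.31 m³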